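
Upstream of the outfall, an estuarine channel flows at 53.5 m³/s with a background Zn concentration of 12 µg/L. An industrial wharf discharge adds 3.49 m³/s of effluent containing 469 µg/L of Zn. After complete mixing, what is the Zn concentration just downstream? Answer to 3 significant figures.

40.0 µg/L

Flow-weighted average: C = (53.50·12.00 + 3.490·469.0) / 56.99 = 2279/56.99 = 39.99 µg/L.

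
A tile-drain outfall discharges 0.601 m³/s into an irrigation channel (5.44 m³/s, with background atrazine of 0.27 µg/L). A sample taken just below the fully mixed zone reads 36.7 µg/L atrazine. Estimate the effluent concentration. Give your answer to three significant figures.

Mass balance: 5.440·0.2700 + 0.6010·Cₑ = 6.041·36.70
→ Cₑ = (6.041·36.70 − 5.440·0.2700) / 0.6010 = 366.4 µg/L.

366 µg/L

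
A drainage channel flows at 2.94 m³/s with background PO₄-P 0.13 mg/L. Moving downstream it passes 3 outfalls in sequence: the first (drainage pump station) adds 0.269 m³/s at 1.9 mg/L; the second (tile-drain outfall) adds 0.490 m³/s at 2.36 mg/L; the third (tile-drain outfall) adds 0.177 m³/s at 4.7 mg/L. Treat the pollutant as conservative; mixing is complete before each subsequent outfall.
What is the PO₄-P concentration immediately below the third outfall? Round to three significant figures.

Below outfall 1: Q → 3.209 m³/s, C = (2.940·0.1300 + 0.2690·1.900)/3.209 = 0.2784 mg/L.
Below outfall 2: Q → 3.699 m³/s, C = (3.209·0.2784 + 0.4900·2.360)/3.699 = 0.5541 mg/L.
Below outfall 3: Q → 3.876 m³/s, C = (3.699·0.5541 + 0.1770·4.700)/3.876 = 0.7434 mg/L.

0.743 mg/L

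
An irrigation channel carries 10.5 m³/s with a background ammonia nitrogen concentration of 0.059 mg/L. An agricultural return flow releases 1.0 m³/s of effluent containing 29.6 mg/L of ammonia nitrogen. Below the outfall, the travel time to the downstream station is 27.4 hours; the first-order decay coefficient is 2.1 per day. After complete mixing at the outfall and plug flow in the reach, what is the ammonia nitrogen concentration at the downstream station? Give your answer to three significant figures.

Flow-weighted average: C = (10.50·0.05900 + 1.000·29.60) / 11.50 = 30.22/11.50 = 2.628 mg/L.
Decay over the reach: 2.628·exp(−kt) = 2.628·0.09095 = 0.2390 mg/L.

0.239 mg/L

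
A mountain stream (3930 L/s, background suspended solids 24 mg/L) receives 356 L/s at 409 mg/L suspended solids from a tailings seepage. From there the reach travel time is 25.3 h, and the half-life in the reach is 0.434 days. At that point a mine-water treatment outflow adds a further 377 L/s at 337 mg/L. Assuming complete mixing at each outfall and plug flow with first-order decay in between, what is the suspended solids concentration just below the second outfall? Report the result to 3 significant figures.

Mixed concentration C = ΣQC/ΣQ = (3930·24.00 + 356.0·409.0) / 4286 = 239900/4286 = 55.98 mg/L; combined flow 4286 L/s.
Half-life 0.434 d → k = ln 2 / 0.434 = 1.597 d⁻¹.
Applying C = C₀e^(−kt): 55.98 × 0.1857 = 10.40 mg/L.
At the second outfall, C = (4286·10.40 + 377.0·337.0) / (4286 + 377.0) = 36.80 mg/L.

36.8 mg/L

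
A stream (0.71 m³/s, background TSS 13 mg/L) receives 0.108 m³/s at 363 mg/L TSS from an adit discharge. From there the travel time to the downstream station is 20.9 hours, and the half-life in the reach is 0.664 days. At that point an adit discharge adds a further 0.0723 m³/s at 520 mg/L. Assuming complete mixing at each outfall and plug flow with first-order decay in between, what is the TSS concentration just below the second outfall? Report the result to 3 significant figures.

64.1 mg/L

Conservation of mass: C = (0.7100·13.00 + 0.1080·363.0) / 0.8180 = 48.43/0.8180 = 59.21 mg/L; combined flow 0.8180 m³/s.
Half-life 0.664 d → k = ln 2 / 0.664 = 1.044 d⁻¹.
First-order decay: C = 59.21·exp(−k·t) = 59.21·0.4029 = 23.86 mg/L.
Second outfall: C = (0.8180·23.86 + 0.07230·520.0)/0.8903 = 64.15 mg/L.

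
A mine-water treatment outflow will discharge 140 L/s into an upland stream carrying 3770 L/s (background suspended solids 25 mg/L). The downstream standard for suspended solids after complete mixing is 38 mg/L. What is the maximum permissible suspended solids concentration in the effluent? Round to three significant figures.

388 mg/L

At the limit, (Qr·Cr + Qe·Cₑ)/(Qr + Qe) = 38:
Cₑ = (3910·38 − 3770·25.00) / 140.0 = 388.1 mg/L.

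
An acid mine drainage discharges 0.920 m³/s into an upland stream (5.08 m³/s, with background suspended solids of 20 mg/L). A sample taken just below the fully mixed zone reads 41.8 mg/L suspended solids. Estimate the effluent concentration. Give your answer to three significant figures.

Mass balance: 5.080·20.00 + 0.9200·Cₑ = 6.000·41.80
→ Cₑ = (6.000·41.80 − 5.080·20.00) / 0.9200 = 162.2 mg/L.

162 mg/L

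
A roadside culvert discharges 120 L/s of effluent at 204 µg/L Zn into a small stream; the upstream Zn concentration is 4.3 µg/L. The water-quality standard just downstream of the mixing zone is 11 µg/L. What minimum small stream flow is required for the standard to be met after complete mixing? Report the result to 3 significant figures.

Set C_mix = 11: (Q·4.300 + 120.0·204.0) / (Q + 120.0) = 11
→ Q = 120.0·(204.0 − 11)/(11 − 4.300) = 3457 L/s.

3460 L/s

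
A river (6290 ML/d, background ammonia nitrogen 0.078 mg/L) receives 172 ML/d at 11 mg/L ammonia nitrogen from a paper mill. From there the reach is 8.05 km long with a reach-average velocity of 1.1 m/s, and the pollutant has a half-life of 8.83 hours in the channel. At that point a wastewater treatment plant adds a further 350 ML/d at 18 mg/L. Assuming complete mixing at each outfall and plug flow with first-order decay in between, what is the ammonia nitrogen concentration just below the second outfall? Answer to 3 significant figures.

1.22 mg/L

Flow-weighted average: C = (6290·0.07800 + 172.0·11.00) / 6462 = 2383/6462 = 0.3687 mg/L; combined flow 6462 ML/d.
Travel time t = 8.05·1000 / 1.1 = 7318 s = 2.033 h.
Half-life 8.83 h → k = ln 2 / 8.83 = 0.07850 h⁻¹ = 1.884 d⁻¹.
First-order decay: C = 0.3687·exp(−k·t) = 0.3687·0.8525 = 0.3143 mg/L.
Second outfall: C = (6462·0.3143 + 350.0·18.00)/6812 = 1.223 mg/L.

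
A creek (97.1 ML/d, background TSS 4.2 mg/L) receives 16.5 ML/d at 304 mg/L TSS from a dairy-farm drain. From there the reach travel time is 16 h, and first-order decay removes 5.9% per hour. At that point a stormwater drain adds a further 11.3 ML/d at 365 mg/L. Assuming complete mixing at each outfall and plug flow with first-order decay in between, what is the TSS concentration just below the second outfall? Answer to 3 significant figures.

49.4 mg/L

Conservation of mass: C = (97.10·4.200 + 16.50·304.0) / 113.6 = 5424/113.6 = 47.74 mg/L; combined flow 113.6 ML/d.
5.9%/h lost → k = −ln(1 − 0.059) = 0.06081 h⁻¹.
After decay, C = 47.74 × e^(−kt) = 47.74 × 0.3779 = 18.05 mg/L.
At the second outfall, C = (113.6·18.05 + 11.30·365.0) / (113.6 + 11.30) = 49.43 mg/L.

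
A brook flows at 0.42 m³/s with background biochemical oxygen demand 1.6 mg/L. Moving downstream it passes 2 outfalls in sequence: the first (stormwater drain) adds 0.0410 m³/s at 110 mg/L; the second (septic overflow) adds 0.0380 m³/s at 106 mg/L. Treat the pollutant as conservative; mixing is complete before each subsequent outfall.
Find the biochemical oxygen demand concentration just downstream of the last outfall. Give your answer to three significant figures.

Below outfall 1: Q → 0.4610 m³/s, C = (0.4200·1.600 + 0.04100·110.0)/0.4610 = 11.24 mg/L.
Below outfall 2: Q → 0.4990 m³/s, C = (0.4610·11.24 + 0.03800·106.0)/0.4990 = 18.46 mg/L.

18.5 mg/L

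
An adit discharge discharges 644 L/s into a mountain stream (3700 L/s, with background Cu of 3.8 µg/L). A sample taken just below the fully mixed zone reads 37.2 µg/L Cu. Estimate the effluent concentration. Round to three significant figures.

229 µg/L

Mass balance: 3700·3.800 + 644.0·Cₑ = 4344·37.20
→ Cₑ = (4344·37.20 − 3700·3.800) / 644.0 = 229.1 µg/L.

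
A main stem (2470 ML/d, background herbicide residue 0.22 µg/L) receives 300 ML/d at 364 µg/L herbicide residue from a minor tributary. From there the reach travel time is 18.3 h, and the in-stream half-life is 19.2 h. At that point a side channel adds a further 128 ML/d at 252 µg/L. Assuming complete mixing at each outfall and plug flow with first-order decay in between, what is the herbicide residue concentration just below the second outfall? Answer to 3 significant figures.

Flow-weighted average: C = (2470·0.2200 + 300.0·364.0) / 2770 = 109700/2770 = 39.62 µg/L; combined flow 2770 ML/d.
Half-life 19.2 h → k = ln 2 / 19.2 = 0.03610 h⁻¹ = 0.8664 d⁻¹.
Applying C = C₀e^(−kt): 39.62 × 0.5165 = 20.46 µg/L.
Second outfall: C = (2770·20.46 + 128.0·252.0)/2898 = 30.69 µg/L.

30.7 µg/L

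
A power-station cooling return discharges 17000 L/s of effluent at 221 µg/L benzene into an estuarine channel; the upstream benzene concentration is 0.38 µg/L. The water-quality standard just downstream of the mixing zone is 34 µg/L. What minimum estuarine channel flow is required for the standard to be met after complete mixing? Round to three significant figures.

Set C_mix = 34: (Q·0.3800 + 17000·221.0) / (Q + 17000) = 34
→ Q = 17000·(221.0 − 34)/(34 − 0.3800) = 94560 L/s.

94600 L/s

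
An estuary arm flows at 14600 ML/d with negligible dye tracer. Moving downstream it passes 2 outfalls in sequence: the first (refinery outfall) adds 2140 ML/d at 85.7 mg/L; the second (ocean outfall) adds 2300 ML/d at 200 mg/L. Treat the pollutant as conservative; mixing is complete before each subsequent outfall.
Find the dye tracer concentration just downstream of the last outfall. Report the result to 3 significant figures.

33.8 mg/L

Below outfall 1: Q → 16740 ML/d, C = (14600·0 + 2140·85.70)/16740 = 10.96 mg/L.
Below outfall 2: Q → 19040 ML/d, C = (16740·10.96 + 2300·200.0)/19040 = 33.79 mg/L.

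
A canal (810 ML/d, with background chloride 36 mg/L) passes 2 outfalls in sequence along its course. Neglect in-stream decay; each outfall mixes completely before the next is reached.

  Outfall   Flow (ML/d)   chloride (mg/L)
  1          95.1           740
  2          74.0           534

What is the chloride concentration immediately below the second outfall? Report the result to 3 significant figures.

142 mg/L

Below outfall 1: Q → 905.1 ML/d, C = (810.0·36.00 + 95.10·740.0)/905.1 = 110.0 mg/L.
Below outfall 2: Q → 979.1 ML/d, C = (905.1·110.0 + 74.00·534.0)/979.1 = 142.0 mg/L.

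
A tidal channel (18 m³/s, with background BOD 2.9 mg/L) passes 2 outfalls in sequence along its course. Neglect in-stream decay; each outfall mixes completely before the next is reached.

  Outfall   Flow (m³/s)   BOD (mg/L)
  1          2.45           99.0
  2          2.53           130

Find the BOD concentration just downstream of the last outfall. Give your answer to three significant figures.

27.1 mg/L

Outfall 1: combined Q = 20.45 m³/s; C = (18.00·2.900 + 2.450·99.00)/20.45 = 14.41 mg/L.
Outfall 2: combined Q = 22.98 m³/s; C = (20.45·14.41 + 2.530·130.0)/22.98 = 27.14 mg/L.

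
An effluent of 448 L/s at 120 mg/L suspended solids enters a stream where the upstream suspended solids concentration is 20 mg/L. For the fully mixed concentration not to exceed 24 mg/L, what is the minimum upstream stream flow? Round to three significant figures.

Set C_mix = 24: (Q·20.00 + 448.0·120.0) / (Q + 448.0) = 24
→ Q = 448.0·(120.0 − 24)/(24 − 20.00) = 10750 L/s.

10800 L/s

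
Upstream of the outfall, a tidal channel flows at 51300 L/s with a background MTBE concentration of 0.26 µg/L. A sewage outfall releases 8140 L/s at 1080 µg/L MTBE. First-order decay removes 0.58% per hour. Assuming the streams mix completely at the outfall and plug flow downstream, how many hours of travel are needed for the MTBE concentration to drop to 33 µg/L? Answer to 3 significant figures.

Mass balance: C = (51300·0.2600 + 8140·1080) / 59440 = 8805000/59440 = 148.1 µg/L.
0.58%/h lost → k = −ln(1 − 0.0058) = 0.005817 h⁻¹.
148.1·exp(−k·t) = 33 → t = ln(148.1/33)/k = 929300 s = 258.1 h.

258 h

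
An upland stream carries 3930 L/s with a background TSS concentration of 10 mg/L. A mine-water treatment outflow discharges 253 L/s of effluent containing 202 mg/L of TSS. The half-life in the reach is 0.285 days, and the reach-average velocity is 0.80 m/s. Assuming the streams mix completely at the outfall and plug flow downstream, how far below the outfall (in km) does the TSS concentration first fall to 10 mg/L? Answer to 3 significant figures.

21.9 km

Flow-weighted average: C = (3930·10.00 + 253.0·202.0) / 4183 = 90410/4183 = 21.61 mg/L.
Half-life 0.285 d → k = ln 2 / 0.285 = 2.432 d⁻¹.
Set 21.61·exp(−k·t) = 10 → t = ln(21.61/10)/k = 27380 s = 7.605 h.
Distance = v·t = 0.80·27380 = 21900 m = 21.90 km.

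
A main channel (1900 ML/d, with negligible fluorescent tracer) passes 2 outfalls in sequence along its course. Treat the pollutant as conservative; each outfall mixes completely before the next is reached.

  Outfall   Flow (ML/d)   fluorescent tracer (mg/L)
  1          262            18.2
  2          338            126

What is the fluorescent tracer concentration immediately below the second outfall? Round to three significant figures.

Below outfall 1: Q → 2162 ML/d, C = (1900·0 + 262.0·18.20)/2162 = 2.206 mg/L.
Below outfall 2: Q → 2500 ML/d, C = (2162·2.206 + 338.0·126.0)/2500 = 18.94 mg/L.

18.9 mg/L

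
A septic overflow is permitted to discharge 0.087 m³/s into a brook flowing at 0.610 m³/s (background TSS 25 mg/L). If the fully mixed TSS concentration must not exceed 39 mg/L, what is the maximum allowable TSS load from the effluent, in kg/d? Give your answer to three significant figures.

Mass balance at the limit: 0.6100·25.00 + 0.08700·Cₑ = 0.6970·39 → Cₑ = 137.2 mg/L.
Load = 0.08700 m³/s × 137.2 g/m³ × 86 400 s/d = 1031 kg/d.

1030 kg/d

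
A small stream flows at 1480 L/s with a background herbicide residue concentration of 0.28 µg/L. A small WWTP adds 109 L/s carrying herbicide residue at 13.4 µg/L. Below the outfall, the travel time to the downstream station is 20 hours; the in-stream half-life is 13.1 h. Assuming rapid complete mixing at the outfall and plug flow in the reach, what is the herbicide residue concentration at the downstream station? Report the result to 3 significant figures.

0.410 µg/L

Flow-weighted average: C = (1480·0.2800 + 109.0·13.40) / 1589 = 1875/1589 = 1.180 µg/L.
Half-life 13.1 h → k = ln 2 / 13.1 = 0.05291 h⁻¹ = 1.270 d⁻¹.
Applying C = C₀e^(−kt): 1.180 × 0.3471 = 0.4095 µg/L.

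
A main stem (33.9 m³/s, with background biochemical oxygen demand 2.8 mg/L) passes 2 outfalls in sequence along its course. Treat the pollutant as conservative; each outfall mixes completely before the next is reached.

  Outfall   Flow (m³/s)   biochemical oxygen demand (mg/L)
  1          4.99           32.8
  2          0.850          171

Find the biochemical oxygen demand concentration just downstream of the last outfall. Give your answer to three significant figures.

10.2 mg/L

Outfall 1: combined Q = 38.89 m³/s; C = (33.90·2.800 + 4.990·32.80)/38.89 = 6.649 mg/L.
Outfall 2: combined Q = 39.74 m³/s; C = (38.89·6.649 + 0.8500·171.0)/39.74 = 10.16 mg/L.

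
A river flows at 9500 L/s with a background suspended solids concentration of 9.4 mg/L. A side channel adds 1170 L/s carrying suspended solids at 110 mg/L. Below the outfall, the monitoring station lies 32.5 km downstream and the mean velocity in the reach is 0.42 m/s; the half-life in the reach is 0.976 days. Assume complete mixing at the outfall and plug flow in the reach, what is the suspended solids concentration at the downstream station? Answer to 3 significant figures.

10.8 mg/L

After mixing, C = (9500·9.400 + 1170·110.0) / 10670 = 218000/10670 = 20.43 mg/L.
Travel time t = 32.5·1000 / 0.42 = 77380 s = 21.49 h.
Half-life 0.976 d → k = ln 2 / 0.976 = 0.7102 d⁻¹.
Decay over the reach: 20.43·exp(−kt) = 20.43·0.5294 = 10.82 mg/L.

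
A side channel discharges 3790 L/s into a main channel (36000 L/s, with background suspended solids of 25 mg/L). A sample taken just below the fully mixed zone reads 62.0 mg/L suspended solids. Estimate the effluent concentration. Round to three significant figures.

Mass balance: 36000·25.00 + 3790·Cₑ = 39790·62.00
→ Cₑ = (39790·62.00 − 36000·25.00) / 3790 = 413.5 mg/L.

413 mg/L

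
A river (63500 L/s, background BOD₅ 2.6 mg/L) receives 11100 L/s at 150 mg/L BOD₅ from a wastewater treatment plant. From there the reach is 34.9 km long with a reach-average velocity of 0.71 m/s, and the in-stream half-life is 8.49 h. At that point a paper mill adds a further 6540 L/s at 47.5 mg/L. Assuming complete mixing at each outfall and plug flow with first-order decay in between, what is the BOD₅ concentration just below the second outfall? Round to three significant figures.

11.2 mg/L

Conservation of mass: C = (63500·2.600 + 11100·150.0) / 74600 = 1830000/74600 = 24.53 mg/L; combined flow 74600 L/s.
Travel time t = 34.9·1000 / 0.71 = 49150 s = 13.65 h.
Half-life 8.49 h → k = ln 2 / 8.49 = 0.08164 h⁻¹ = 1.959 d⁻¹.
First-order decay: C = 24.53·exp(−k·t) = 24.53·0.3280 = 8.046 mg/L.
At the second outfall, C = (74600·8.046 + 6540·47.50) / (74600 + 6540) = 11.23 mg/L.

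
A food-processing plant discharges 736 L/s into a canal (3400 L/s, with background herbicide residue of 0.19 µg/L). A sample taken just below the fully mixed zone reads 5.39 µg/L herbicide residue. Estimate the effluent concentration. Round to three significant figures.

Mass balance: 3400·0.1900 + 736.0·Cₑ = 4136·5.390
→ Cₑ = (4136·5.390 − 3400·0.1900) / 736.0 = 29.41 µg/L.

29.4 µg/L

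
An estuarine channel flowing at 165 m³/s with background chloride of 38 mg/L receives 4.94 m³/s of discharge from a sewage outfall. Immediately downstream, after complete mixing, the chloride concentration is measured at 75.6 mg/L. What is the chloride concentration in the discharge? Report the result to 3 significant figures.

1330 mg/L

Mass balance: 165.0·38.00 + 4.940·Cₑ = 169.9·75.60
→ Cₑ = (169.9·75.60 − 165.0·38.00) / 4.940 = 1331 mg/L.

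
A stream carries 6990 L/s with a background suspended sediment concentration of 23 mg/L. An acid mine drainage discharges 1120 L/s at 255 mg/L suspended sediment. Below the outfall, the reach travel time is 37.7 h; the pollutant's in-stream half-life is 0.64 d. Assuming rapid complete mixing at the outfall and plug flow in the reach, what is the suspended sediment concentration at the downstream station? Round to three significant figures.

10.0 mg/L

Conservation of mass: C = (6990·23.00 + 1120·255.0) / 8110 = 446400/8110 = 55.04 mg/L.
Half-life 0.64 d → k = ln 2 / 0.64 = 1.083 d⁻¹.
First-order decay: C = 55.04·exp(−k·t) = 55.04·0.1824 = 10.04 mg/L.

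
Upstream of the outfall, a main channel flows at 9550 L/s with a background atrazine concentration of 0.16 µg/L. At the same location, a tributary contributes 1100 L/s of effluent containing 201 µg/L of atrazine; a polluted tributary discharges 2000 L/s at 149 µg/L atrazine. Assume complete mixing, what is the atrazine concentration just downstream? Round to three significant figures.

Mixed concentration C = ΣQC/ΣQ = (9550·0.1600 + 1100·201.0 + 2000·149.0) / 12650 = 520600/12650 = 41.16 µg/L.

41.2 µg/L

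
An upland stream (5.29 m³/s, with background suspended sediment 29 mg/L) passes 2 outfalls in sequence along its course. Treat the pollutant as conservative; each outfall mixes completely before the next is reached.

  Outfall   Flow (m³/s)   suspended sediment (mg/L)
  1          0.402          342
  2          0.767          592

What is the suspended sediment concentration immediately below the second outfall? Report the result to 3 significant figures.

115 mg/L

After outfall 1: Q = 5.290 + 0.4020 = 5.692 m³/s; C = (5.290·29.00 + 0.4020·342.0)/5.692 = 51.11 mg/L.
After outfall 2: Q = 5.692 + 0.7670 = 6.459 m³/s; C = (5.692·51.11 + 0.7670·592.0)/6.459 = 115.3 mg/L.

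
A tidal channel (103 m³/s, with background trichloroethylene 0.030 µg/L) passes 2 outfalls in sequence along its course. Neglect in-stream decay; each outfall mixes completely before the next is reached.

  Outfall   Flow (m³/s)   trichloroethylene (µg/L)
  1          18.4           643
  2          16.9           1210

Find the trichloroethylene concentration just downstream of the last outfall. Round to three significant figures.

233 µg/L

Outfall 1: combined Q = 121.4 m³/s; C = (103.0·0.03000 + 18.40·643.0)/121.4 = 97.48 µg/L.
Outfall 2: combined Q = 138.3 m³/s; C = (121.4·97.48 + 16.90·1210)/138.3 = 233.4 µg/L.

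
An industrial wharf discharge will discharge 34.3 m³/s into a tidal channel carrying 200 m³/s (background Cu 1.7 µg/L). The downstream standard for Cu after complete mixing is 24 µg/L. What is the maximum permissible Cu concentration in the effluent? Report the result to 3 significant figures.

154 µg/L

At the limit, (Qr·Cr + Qe·Cₑ)/(Qr + Qe) = 24:
Cₑ = (234.3·24 − 200.0·1.700) / 34.30 = 154.0 µg/L.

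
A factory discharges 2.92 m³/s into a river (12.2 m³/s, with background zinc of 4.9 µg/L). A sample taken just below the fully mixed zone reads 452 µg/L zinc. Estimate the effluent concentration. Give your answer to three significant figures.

2320 µg/L

Mass balance: 12.20·4.900 + 2.920·Cₑ = 15.12·452.0
→ Cₑ = (15.12·452.0 − 12.20·4.900) / 2.920 = 2320 µg/L.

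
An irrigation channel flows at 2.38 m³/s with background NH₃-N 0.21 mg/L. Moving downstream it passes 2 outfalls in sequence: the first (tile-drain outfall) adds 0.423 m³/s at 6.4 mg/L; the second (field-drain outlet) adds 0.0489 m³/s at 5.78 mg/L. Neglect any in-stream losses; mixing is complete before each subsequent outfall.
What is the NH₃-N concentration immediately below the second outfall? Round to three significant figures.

1.22 mg/L

Below outfall 1: Q → 2.803 m³/s, C = (2.380·0.2100 + 0.4230·6.400)/2.803 = 1.144 mg/L.
Below outfall 2: Q → 2.852 m³/s, C = (2.803·1.144 + 0.04890·5.780)/2.852 = 1.224 mg/L.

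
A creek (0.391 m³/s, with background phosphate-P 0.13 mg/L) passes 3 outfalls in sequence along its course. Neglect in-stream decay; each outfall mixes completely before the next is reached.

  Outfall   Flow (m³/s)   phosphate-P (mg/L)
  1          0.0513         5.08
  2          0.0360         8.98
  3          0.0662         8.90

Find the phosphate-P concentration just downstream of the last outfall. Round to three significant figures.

2.25 mg/L

After outfall 1: Q = 0.3910 + 0.05130 = 0.4423 m³/s; C = (0.3910·0.1300 + 0.05130·5.080)/0.4423 = 0.7041 mg/L.
After outfall 2: Q = 0.4423 + 0.03600 = 0.4783 m³/s; C = (0.4423·0.7041 + 0.03600·8.980)/0.4783 = 1.327 mg/L.
After outfall 3: Q = 0.4783 + 0.06620 = 0.5445 m³/s; C = (0.4783·1.327 + 0.06620·8.900)/0.5445 = 2.248 mg/L.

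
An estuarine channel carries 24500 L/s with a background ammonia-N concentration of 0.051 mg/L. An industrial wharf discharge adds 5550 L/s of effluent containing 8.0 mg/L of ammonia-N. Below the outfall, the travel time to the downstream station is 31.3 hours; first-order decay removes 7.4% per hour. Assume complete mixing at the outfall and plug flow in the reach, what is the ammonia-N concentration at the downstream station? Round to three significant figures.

After mixing, C = (24500·0.05100 + 5550·8.000) / 30050 = 45650/30050 = 1.519 mg/L.
7.4%/h lost → k = −ln(1 − 0.074) = 0.07688 h⁻¹.
Applying C = C₀e^(−kt): 1.519 × 0.09014 = 0.1369 mg/L.

0.137 mg/L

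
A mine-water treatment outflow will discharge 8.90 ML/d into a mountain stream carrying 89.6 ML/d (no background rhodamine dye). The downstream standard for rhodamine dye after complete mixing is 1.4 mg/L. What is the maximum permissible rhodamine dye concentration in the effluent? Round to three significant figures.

At the limit, (Qr·Cr + Qe·Cₑ)/(Qr + Qe) = 1.4:
Cₑ = (98.50·1.4 − 89.60·0) / 8.900 = 15.49 mg/L.

15.5 mg/L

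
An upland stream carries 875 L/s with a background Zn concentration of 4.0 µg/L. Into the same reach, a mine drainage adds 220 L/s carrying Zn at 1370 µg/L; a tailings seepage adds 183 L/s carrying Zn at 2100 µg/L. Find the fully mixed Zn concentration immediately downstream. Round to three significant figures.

Conservation of mass: C = (875.0·4.000 + 220.0·1370 + 183.0·2100) / 1278 = 689200/1278 = 539.3 µg/L.

539 µg/L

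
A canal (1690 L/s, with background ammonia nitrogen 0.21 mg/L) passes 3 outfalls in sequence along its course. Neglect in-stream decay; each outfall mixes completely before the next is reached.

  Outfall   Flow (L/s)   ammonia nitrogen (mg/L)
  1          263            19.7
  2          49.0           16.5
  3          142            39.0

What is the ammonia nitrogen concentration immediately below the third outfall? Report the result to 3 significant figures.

Below outfall 1: Q → 1953 L/s, C = (1690·0.2100 + 263.0·19.70)/1953 = 2.835 mg/L.
Below outfall 2: Q → 2002 L/s, C = (1953·2.835 + 49.00·16.50)/2002 = 3.169 mg/L.
Below outfall 3: Q → 2144 L/s, C = (2002·3.169 + 142.0·39.00)/2144 = 5.542 mg/L.

5.54 mg/L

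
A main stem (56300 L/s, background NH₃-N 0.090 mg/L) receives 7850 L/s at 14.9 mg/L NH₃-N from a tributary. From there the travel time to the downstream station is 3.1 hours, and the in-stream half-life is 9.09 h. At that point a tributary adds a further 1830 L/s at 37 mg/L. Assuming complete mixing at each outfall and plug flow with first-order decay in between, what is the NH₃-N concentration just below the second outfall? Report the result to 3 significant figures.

2.49 mg/L

Mixed concentration C = ΣQC/ΣQ = (56300·0.09000 + 7850·14.90) / 64150 = 122000/64150 = 1.902 mg/L; combined flow 64150 L/s.
Half-life 9.09 h → k = ln 2 / 9.09 = 0.07625 h⁻¹ = 1.830 d⁻¹.
Applying C = C₀e^(−kt): 1.902 × 0.7895 = 1.502 mg/L.
Second outfall: C = (64150·1.502 + 1830·37.00)/65980 = 2.486 mg/L.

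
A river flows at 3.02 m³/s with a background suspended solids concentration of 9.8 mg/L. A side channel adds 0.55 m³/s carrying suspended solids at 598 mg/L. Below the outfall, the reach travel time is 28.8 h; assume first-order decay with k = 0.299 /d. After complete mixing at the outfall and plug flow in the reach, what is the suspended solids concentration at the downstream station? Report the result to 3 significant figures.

70.1 mg/L

Conservation of mass: C = (3.020·9.800 + 0.5500·598.0) / 3.570 = 358.5/3.570 = 100.4 mg/L.
First-order decay: C = 100.4·exp(−k·t) = 100.4·0.6985 = 70.14 mg/L.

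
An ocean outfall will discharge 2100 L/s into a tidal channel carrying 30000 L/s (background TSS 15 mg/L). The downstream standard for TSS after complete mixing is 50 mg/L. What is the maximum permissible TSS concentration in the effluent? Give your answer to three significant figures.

550 mg/L

At the limit, (Qr·Cr + Qe·Cₑ)/(Qr + Qe) = 50:
Cₑ = (32100·50 − 30000·15.00) / 2100 = 550.0 mg/L.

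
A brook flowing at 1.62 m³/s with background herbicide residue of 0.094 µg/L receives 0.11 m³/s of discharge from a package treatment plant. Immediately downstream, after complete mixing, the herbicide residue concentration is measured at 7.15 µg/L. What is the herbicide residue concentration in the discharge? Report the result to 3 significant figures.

111 µg/L

Mass balance: 1.620·0.09400 + 0.1100·Cₑ = 1.730·7.150
→ Cₑ = (1.730·7.150 − 1.620·0.09400) / 0.1100 = 111.1 µg/L.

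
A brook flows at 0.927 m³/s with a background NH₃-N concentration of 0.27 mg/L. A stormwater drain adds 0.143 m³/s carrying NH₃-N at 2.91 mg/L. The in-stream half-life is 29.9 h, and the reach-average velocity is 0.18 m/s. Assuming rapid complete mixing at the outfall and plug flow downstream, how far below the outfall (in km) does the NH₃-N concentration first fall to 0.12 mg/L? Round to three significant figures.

46.0 km

After mixing, C = (0.9270·0.2700 + 0.1430·2.910) / 1.070 = 0.6664/1.070 = 0.6228 mg/L.
Half-life 29.9 h → k = ln 2 / 29.9 = 0.02318 h⁻¹ = 0.5564 d⁻¹.
Set 0.6228·exp(−k·t) = 0.12 → t = ln(0.6228/0.12)/k = 255700 s = 71.04 h.
Distance = v·t = 0.18·255700 = 46030 m = 46.03 km.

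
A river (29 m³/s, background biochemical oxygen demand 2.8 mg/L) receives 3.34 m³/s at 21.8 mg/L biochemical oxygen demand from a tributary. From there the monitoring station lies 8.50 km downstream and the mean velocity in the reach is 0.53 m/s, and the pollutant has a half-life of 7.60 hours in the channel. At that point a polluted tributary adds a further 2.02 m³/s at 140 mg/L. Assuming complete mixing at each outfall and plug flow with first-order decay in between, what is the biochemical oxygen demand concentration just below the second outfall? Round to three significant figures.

11.2 mg/L

Mixed concentration C = ΣQC/ΣQ = (29.00·2.800 + 3.340·21.80) / 32.34 = 154.0/32.34 = 4.762 mg/L; combined flow 32.34 m³/s.
Travel time t = 8.50·1000 / 0.53 = 16040 s = 4.455 h.
Half-life 7.60 h → k = ln 2 / 7.60 = 0.09120 h⁻¹ = 2.189 d⁻¹.
After decay, C = 4.762 × e^(−kt) = 4.762 × 0.6661 = 3.172 mg/L.
Second outfall: C = (32.34·3.172 + 2.020·140.0)/34.36 = 11.22 mg/L.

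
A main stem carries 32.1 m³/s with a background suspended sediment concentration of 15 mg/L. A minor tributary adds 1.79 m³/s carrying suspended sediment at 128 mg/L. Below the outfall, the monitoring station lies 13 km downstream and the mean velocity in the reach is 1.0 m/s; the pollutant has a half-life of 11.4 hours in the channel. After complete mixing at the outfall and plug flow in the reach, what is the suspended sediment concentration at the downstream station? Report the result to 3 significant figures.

Mixed concentration C = ΣQC/ΣQ = (32.10·15.00 + 1.790·128.0) / 33.89 = 710.6/33.89 = 20.97 mg/L.
Travel time t = 13·1000 / 1.0 = 13000 s = 3.611 h.
Half-life 11.4 h → k = ln 2 / 11.4 = 0.06080 h⁻¹ = 1.459 d⁻¹.
Decay over the reach: 20.97·exp(−kt) = 20.97·0.8029 = 16.83 mg/L.

16.8 mg/L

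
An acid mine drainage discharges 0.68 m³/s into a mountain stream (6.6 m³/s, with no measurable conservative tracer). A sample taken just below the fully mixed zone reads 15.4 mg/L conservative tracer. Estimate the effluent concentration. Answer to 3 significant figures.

Mass balance: 6.600·0 + 0.6800·Cₑ = 7.280·15.40
→ Cₑ = (7.280·15.40 − 6.600·0) / 0.6800 = 164.9 mg/L.

165 mg/L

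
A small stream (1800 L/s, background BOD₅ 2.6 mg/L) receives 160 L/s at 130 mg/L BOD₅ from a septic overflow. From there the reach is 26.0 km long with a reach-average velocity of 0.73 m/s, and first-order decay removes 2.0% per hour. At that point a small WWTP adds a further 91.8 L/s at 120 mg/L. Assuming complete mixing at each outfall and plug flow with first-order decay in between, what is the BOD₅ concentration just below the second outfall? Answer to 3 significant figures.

Conservation of mass: C = (1800·2.600 + 160.0·130.0) / 1960 = 25480/1960 = 13.00 mg/L; combined flow 1960 L/s.
Travel time t = 26.0·1000 / 0.73 = 35620 s = 9.893 h.
2.0%/h lost → k = −ln(1 − 0.02) = 0.02020 h⁻¹.
Applying C = C₀e^(−kt): 13.00 × 0.8188 = 10.64 mg/L.
Second outfall: C = (1960·10.64 + 91.80·120.0)/2052 = 15.54 mg/L.

15.5 mg/L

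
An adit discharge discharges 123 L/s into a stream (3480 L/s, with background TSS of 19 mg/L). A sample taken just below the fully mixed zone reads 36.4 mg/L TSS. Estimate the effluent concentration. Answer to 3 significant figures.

Mass balance: 3480·19.00 + 123.0·Cₑ = 3603·36.40
→ Cₑ = (3603·36.40 − 3480·19.00) / 123.0 = 528.7 mg/L.

529 mg/L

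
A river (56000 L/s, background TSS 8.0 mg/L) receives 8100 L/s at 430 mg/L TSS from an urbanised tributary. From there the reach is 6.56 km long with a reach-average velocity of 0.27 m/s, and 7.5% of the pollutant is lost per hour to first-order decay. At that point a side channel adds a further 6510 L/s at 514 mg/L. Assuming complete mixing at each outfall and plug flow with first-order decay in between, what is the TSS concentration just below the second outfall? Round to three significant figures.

Flow-weighted average: C = (56000·8.000 + 8100·430.0) / 64100 = 3931000/64100 = 61.33 mg/L; combined flow 64100 L/s.
Travel time t = 6.56·1000 / 0.27 = 24300 s = 6.749 h.
7.5%/h lost → k = −ln(1 − 0.075) = 0.07796 h⁻¹.
First-order decay: C = 61.33·exp(−k·t) = 61.33·0.5909 = 36.24 mg/L.
Second outfall: C = (64100·36.24 + 6510·514.0)/70610 = 80.28 mg/L.

80.3 mg/L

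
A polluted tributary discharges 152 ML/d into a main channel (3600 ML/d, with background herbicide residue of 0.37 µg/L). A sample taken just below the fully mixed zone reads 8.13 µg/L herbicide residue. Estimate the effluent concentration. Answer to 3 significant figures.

Mass balance: 3600·0.3700 + 152.0·Cₑ = 3752·8.130
→ Cₑ = (3752·8.130 − 3600·0.3700) / 152.0 = 191.9 µg/L.

192 µg/L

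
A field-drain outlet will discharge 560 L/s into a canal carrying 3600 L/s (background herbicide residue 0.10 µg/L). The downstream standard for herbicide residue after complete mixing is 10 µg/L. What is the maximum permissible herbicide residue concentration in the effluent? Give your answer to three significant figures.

At the limit, (Qr·Cr + Qe·Cₑ)/(Qr + Qe) = 10:
Cₑ = (4160·10 − 3600·0.1000) / 560.0 = 73.64 µg/L.

73.6 µg/L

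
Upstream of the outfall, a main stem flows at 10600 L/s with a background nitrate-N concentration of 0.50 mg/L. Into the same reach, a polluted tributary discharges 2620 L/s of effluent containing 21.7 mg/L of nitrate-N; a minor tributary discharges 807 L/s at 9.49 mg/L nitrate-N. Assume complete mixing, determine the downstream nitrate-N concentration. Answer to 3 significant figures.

Conservation of mass: C = (10600·0.5000 + 2620·21.70 + 807.0·9.490) / 14030 = 69810/14030 = 4.977 mg/L.

4.98 mg/L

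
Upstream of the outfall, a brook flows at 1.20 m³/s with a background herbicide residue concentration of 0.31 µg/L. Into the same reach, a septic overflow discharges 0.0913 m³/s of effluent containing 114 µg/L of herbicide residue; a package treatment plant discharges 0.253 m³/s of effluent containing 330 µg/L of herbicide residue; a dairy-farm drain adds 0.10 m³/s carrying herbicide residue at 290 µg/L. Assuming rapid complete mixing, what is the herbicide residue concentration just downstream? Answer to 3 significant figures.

75.0 µg/L

Mixed concentration C = ΣQC/ΣQ = (1.200·0.3100 + 0.09130·114.0 + 0.2530·330.0 + 0.1000·290.0) / 1.644 = 123.3/1.644 = 74.97 µg/L.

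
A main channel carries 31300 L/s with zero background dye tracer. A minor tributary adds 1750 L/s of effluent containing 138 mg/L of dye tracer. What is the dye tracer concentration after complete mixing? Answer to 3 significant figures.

Flow-weighted average: C = (31300·0 + 1750·138.0) / 33050 = 241500/33050 = 7.307 mg/L.

7.31 mg/L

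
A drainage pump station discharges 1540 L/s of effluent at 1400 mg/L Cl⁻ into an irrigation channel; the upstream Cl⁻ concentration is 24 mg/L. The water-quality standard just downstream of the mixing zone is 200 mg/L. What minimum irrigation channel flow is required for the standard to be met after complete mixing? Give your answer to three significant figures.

10500 L/s

Set C_mix = 200: (Q·24.00 + 1540·1400) / (Q + 1540) = 200
→ Q = 1540·(1400 − 200)/(200 − 24.00) = 10500 L/s.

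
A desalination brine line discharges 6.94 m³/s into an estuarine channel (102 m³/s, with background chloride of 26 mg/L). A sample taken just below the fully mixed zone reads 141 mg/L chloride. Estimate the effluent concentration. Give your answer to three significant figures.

1830 mg/L

Mass balance: 102.0·26.00 + 6.940·Cₑ = 108.9·141.0
→ Cₑ = (108.9·141.0 − 102.0·26.00) / 6.940 = 1831 mg/L.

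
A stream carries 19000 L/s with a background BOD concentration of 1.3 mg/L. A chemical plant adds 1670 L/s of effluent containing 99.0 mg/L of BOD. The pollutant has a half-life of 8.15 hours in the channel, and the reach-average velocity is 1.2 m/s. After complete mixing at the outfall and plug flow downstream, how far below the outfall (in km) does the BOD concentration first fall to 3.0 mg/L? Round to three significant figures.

56.9 km

Mixed concentration C = ΣQC/ΣQ = (19000·1.300 + 1670·99.00) / 20670 = 190000/20670 = 9.194 mg/L.
Half-life 8.15 h → k = ln 2 / 8.15 = 0.08505 h⁻¹ = 2.041 d⁻¹.
Set 9.194·exp(−k·t) = 3.0 → t = ln(9.194/3.0)/k = 47400 s = 13.17 h.
Distance = v·t = 1.2·47400 = 56880 m = 56.88 km.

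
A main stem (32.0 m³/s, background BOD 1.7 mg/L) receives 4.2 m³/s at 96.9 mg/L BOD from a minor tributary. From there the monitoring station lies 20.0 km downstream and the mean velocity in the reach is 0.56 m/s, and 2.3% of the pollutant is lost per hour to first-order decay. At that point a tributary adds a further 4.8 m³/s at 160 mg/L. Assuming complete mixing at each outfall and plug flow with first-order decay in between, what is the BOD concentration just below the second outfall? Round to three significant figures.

27.7 mg/L

Mixed concentration C = ΣQC/ΣQ = (32.00·1.700 + 4.200·96.90) / 36.20 = 461.4/36.20 = 12.75 mg/L; combined flow 36.20 m³/s.
Travel time t = 20.0·1000 / 0.56 = 35710 s = 9.921 h.
2.3%/h lost → k = −ln(1 − 0.023) = 0.02327 h⁻¹.
First-order decay: C = 12.75·exp(−k·t) = 12.75·0.7939 = 10.12 mg/L.
At the second outfall, C = (36.20·10.12 + 4.800·160.0) / (36.20 + 4.800) = 27.67 mg/L.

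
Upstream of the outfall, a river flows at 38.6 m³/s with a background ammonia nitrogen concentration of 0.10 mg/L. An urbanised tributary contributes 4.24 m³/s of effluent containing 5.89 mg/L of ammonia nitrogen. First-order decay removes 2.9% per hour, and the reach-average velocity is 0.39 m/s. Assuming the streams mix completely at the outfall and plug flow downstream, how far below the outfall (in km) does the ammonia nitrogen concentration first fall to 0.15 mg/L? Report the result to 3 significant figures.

Mixed concentration C = ΣQC/ΣQ = (38.60·0.1000 + 4.240·5.890) / 42.84 = 28.83/42.84 = 0.6731 mg/L.
2.9%/h lost → k = −ln(1 − 0.029) = 0.02943 h⁻¹.
Set 0.6731·exp(−k·t) = 0.15 → t = ln(0.6731/0.15)/k = 183600 s = 51.01 h.
Distance = v·t = 0.39·183600 = 71620 m = 71.62 km.

71.6 km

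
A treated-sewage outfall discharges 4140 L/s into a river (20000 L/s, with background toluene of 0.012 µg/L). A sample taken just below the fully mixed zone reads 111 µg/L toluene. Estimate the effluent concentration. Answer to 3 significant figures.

Mass balance: 20000·0.01200 + 4140·Cₑ = 24140·111.0
→ Cₑ = (24140·111.0 − 20000·0.01200) / 4140 = 647.2 µg/L.

647 µg/L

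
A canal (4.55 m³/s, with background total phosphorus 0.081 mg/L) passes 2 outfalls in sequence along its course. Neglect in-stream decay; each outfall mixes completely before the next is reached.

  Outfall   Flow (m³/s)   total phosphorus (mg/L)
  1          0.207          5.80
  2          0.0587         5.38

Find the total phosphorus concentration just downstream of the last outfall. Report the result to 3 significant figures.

After outfall 1: Q = 4.550 + 0.2070 = 4.757 m³/s; C = (4.550·0.08100 + 0.2070·5.800)/4.757 = 0.3299 mg/L.
After outfall 2: Q = 4.757 + 0.05870 = 4.816 m³/s; C = (4.757·0.3299 + 0.05870·5.380)/4.816 = 0.3914 mg/L.

0.391 mg/L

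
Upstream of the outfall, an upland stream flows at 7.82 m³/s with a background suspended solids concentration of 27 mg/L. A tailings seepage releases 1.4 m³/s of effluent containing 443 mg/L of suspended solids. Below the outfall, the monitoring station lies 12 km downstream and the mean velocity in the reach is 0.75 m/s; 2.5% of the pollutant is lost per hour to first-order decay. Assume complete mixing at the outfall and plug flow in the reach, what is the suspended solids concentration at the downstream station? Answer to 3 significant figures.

Mass balance: C = (7.820·27.00 + 1.400·443.0) / 9.220 = 831.3/9.220 = 90.17 mg/L.
Travel time t = 12·1000 / 0.75 = 16000 s = 4.444 h.
2.5%/h lost → k = −ln(1 − 0.025) = 0.02532 h⁻¹.
Applying C = C₀e^(−kt): 90.17 × 0.8936 = 80.57 mg/L.

80.6 mg/L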